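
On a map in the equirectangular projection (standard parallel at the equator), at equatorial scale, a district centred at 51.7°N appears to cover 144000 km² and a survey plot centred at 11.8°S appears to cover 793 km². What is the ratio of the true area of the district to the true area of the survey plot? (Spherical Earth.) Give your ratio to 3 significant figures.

On the plate carrée, areal scale = h·k = 1 × sec φ, so true area = apparent × cos φ.
True area of district: 144000 × cos(51.7°) = 144000 × 0.6198 = 89250 km².
True area of survey plot: 793 × cos(11.8°) = 793 × 0.9789 = 776.2 km².
Ratio = 89250 / 776.2 ≈ 115.

115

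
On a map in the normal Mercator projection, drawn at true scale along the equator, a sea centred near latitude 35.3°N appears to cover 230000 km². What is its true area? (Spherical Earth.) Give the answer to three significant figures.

The Mercator projection is conformal; its linear scale factor is the same in every direction and equals sec φ = 1/cos φ.
Areal scale = k² = sec²φ = 1/cos²(35.3°) = 1/0.8161² = 1.501.
True area = apparent / (areal scale) = 230000 / 1.501 ≈ 153000 km².

153000 km²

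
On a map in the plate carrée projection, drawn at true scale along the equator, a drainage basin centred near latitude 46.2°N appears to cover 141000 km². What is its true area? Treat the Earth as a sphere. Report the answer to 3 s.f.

For the equirectangular projection with φ₀ = 0 (plate carrée), h = 1 along meridians and k = sec φ along parallels.
Areal scale = h·k = 1 × sec φ; at 46.2°, h = 1.000, k = 1.445, so h·k = 1.445.
True area = apparent / (areal scale) = 141000 / 1.445 ≈ 97600 km².

97600 km²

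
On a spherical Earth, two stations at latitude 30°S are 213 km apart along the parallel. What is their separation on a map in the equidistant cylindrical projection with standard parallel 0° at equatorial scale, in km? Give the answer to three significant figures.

In the plate carrée (x = Rλ, y = Rφ), meridians are true-scale (h = 1) and parallels are stretched by k = sec φ.
Along the parallel, k = sec 30° = 1/0.8660 = 1.155.
Map distance = 213 × 1.155 ≈ 246 km.

246 km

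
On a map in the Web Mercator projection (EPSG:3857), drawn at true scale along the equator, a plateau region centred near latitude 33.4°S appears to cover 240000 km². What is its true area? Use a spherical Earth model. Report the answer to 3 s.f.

167000 km²

For Mercator, h = k = sec φ (a conformal cylindrical projection has a single point scale, 1/cos φ).
Areal scale = k² = sec²φ = 1/cos²(33.4°) = 1/0.8348² = 1.435.
True area = apparent / (areal scale) = 240000 / 1.435 ≈ 167000 km².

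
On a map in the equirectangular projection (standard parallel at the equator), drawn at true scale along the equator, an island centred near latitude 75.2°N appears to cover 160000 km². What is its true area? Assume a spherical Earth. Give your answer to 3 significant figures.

40900 km²

Plate carrée maps x = Rλ, y = Rφ. The meridian scale is h = 1 and the parallel scale is k = 1/cos φ = sec φ.
Areal scale = h·k = 1 × sec φ; at 75.2°, h = 1.000, k = 3.915, so h·k = 3.915.
True area = apparent / (areal scale) = 160000 / 3.915 ≈ 40900 km².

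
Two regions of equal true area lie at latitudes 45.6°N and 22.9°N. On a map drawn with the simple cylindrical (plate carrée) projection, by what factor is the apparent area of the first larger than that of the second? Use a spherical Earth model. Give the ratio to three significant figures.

1.32

Plate carrée maps x = Rλ, y = Rφ. The meridian scale is h = 1 and the parallel scale is k = 1/cos φ = sec φ.
Areal scale at 45.6°: h·k = 1.000 × 1.429 = 1.429.
Areal scale at 22.9°: h·k = 1.000 × 1.086 = 1.086.
Ratio = 1.429/1.086 ≈ 1.32.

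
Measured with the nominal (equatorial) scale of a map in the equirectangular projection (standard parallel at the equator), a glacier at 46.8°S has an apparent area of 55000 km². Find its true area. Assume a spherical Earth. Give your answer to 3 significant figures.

37700 km²

Plate carrée maps x = Rλ, y = Rφ. The meridian scale is h = 1 and the parallel scale is k = 1/cos φ = sec φ.
Areal scale = h·k = 1 × sec φ; at 46.8°, h = 1.000, k = 1.461, so h·k = 1.461.
True area = apparent / (areal scale) = 55000 / 1.461 ≈ 37700 km².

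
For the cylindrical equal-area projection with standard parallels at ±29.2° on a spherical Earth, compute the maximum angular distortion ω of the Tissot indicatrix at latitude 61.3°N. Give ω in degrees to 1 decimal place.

A cylindrical equal-area projection with standard parallel φ₀ has meridian scale h = cos φ / cos φ₀ and parallel scale k = cos φ₀ / cos φ (so areas are preserved, h·k = 1).
At 61.3°: h = 0.5501, k = 1.818; principal scales a = 1.818, b = 0.5501.
sin(ω/2) = (a − b)/(a + b) = 1.268/2.368 = 0.5353, so ω = 2 arcsin(0.5353) ≈ 64.7°.

64.7°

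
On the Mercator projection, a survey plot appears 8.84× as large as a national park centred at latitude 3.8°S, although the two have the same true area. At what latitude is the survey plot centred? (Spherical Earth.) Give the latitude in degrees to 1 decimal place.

For equal true areas on Mercator, apparent areas scale as sec²φ, so the ratio is cos²φ₂ / cos²φ₁.
cos²φ₂ / cos²φ₁ = 8.84  ⇒  cos φ₁ = cos 3.8° / √8.84 = 0.9978/2.973 = 0.3356.
φ₁ = arccos(0.3356) ≈ 70.4°.

70.4°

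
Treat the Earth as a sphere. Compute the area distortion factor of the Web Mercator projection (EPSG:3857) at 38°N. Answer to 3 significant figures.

Mercator is conformal, so the point scale is isotropic: h = k = sec φ = 1/cos φ.
Areal scale = k² = sec²φ = 1/cos²(38°) = 1/0.7880² = 1.610.

1.61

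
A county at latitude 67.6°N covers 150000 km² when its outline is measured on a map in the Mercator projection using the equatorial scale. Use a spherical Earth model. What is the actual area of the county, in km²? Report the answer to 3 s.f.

21800 km²

For Mercator, h = k = sec φ (a conformal cylindrical projection has a single point scale, 1/cos φ).
Areal scale = k² = sec²φ = 1/cos²(67.6°) = 1/0.3811² = 6.886.
True area = apparent / (areal scale) = 150000 / 6.886 ≈ 21800 km².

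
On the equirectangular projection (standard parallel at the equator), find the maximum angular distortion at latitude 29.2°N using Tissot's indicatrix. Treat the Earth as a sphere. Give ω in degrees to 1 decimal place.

7.8°

For the equirectangular projection with φ₀ = 0 (plate carrée), h = 1 along meridians and k = sec φ along parallels.
At 29.2°: h = 1.000, k = 1.146; principal scales a = 1.146, b = 1.000.
sin(ω/2) = (a − b)/(a + b) = 0.1456/2.146 = 0.06785, so ω = 2 arcsin(0.06785) ≈ 7.8°.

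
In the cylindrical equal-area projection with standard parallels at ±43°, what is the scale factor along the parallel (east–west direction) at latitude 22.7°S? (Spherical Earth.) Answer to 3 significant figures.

0.793

Cylindrical equal-area (φ₀ = 43°): h = cos φ / cos 43° along meridians, k = cos 43° / cos φ along parallels; h·k = 1.
k = cos 43° / cos 22.7° = 0.7314/0.9225 = 0.7928.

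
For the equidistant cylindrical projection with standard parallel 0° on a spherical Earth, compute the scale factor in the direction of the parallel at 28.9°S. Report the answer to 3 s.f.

1.14

In the plate carrée (x = Rλ, y = Rφ), meridians are true-scale (h = 1) and parallels are stretched by k = sec φ.
k = 1/cos 28.9° = 1/0.8755 = 1.142.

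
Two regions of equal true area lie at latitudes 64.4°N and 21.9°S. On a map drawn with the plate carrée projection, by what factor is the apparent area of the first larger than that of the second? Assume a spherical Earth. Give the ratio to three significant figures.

2.15

For the equirectangular projection with φ₀ = 0 (plate carrée), h = 1 along meridians and k = sec φ along parallels.
Areal scale at 64.4°: h·k = 1.000 × 2.314 = 2.314.
Areal scale at 21.9°: h·k = 1.000 × 1.078 = 1.078.
Ratio = 2.314/1.078 ≈ 2.15.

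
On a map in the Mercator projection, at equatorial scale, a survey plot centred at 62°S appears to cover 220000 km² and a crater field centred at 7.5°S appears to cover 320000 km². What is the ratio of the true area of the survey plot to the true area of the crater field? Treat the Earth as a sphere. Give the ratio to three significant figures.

0.154

On Mercator the areal scale is sec²φ, so true area = apparent × cos²φ.
True area of survey plot: 220000 × cos²(62°) = 220000 × 0.2204 = 48490 km².
True area of crater field: 320000 × cos²(7.5°) = 320000 × 0.9830 = 314500 km².
Ratio = 48490 / 314500 ≈ 0.154.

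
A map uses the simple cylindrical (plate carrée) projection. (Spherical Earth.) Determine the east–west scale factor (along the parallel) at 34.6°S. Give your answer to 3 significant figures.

For the equirectangular projection with φ₀ = 0 (plate carrée), h = 1 along meridians and k = sec φ along parallels.
k = 1/cos 34.6° = 1/0.8231 = 1.215.

1.21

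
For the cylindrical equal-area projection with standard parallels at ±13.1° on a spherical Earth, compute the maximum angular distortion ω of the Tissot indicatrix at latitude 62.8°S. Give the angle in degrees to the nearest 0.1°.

79.4°

Cylindrical equal-area (φ₀ = 13.1°): h = cos φ / cos 13.1° along meridians, k = cos 13.1° / cos φ along parallels; h·k = 1.
At 62.8°: h = 0.4693, k = 2.131; principal scales a = 2.131, b = 0.4693.
sin(ω/2) = (a − b)/(a + b) = 1.661/2.600 = 0.6390, so ω = 2 arcsin(0.6390) ≈ 79.4°.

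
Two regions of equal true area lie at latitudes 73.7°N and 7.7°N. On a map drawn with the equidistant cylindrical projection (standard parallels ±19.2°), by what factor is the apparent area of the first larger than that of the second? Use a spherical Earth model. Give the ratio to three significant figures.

The equidistant cylindrical projection with φ₀ = 19.2° has h = 1 (meridians true) and k = cos φ₀ / cos φ along parallels.
Areal scale at 73.7°: h·k = 1.000 × 3.365 = 3.365.
Areal scale at 7.7°: h·k = 1.000 × 0.9530 = 0.9530.
Ratio = 3.365/0.9530 ≈ 3.53.

3.53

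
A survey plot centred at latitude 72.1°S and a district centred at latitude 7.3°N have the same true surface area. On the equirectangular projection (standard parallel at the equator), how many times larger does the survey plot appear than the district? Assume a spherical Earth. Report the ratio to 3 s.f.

3.23

In the plate carrée (x = Rλ, y = Rφ), meridians are true-scale (h = 1) and parallels are stretched by k = sec φ.
Areal scale at 72.1°: h·k = 1.000 × 3.254 = 3.254.
Areal scale at 7.3°: h·k = 1.000 × 1.008 = 1.008.
Ratio = 3.254/1.008 ≈ 3.23.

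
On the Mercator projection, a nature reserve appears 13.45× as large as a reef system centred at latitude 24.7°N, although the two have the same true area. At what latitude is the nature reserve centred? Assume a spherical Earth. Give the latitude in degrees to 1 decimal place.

75.7°

On Mercator, (apparent₁)/(apparent₂) = sec²φ₁ / sec²φ₂ when true areas are equal.
cos²φ₂ / cos²φ₁ = 13.45  ⇒  cos φ₁ = cos 24.7° / √13.45 = 0.9085/3.667 = 0.2477.
φ₁ = arccos(0.2477) ≈ 75.7°.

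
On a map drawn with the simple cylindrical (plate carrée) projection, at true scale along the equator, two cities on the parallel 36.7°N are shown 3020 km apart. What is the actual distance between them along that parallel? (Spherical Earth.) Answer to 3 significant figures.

In the plate carrée (x = Rλ, y = Rφ), meridians are true-scale (h = 1) and parallels are stretched by k = sec φ.
Along the parallel at 36.7°, map distances are exaggerated by k = sec 36.7° = 1.247.
True distance = 3020 / 1.247 = 3020 × cos 36.7° ≈ 2420 km.

2420 km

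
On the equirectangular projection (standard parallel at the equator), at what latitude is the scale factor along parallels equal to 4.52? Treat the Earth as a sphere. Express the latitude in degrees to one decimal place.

Plate carrée: h = 1, k = sec φ along parallels.
sec φ = 4.52  ⇒  cos φ = 0.2212  ⇒  φ ≈ 77.2°.

77.2°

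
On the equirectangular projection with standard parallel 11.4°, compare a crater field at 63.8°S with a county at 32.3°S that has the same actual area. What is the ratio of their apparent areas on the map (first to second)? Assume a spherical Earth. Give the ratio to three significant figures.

With standard parallel φ₀ = 11.4°, the equirectangular projection gives x = Rλ cos φ₀, y = Rφ, so h = 1 and k = cos 11.4° / cos φ.
Areal scale at 63.8°: h·k = 1.000 × 2.220 = 2.220.
Areal scale at 32.3°: h·k = 1.000 × 1.160 = 1.160.
Ratio = 2.220/1.160 ≈ 1.91.

1.91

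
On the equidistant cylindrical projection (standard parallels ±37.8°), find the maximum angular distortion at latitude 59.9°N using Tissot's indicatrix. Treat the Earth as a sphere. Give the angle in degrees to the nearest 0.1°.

The equidistant cylindrical projection with φ₀ = 37.8° has h = 1 (meridians true) and k = cos φ₀ / cos φ along parallels.
At 59.9°: h = 1.000, k = 1.576; principal scales a = 1.576, b = 1.000.
sin(ω/2) = (a − b)/(a + b) = 0.5755/2.576 = 0.2235, so ω = 2 arcsin(0.2235) ≈ 25.8°.

25.8°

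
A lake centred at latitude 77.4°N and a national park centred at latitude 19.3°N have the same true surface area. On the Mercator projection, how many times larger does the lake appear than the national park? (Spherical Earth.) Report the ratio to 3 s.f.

18.7

Mercator areal scale is sec²φ.
At 77.4°: sec²(77.4°) = 1/0.2181² = 21.01.
At 19.3°: sec²(19.3°) = 1/0.9438² = 1.123.
Ratio = 21.01/1.123 = cos²(19.3°)/cos²(77.4°) ≈ 18.7.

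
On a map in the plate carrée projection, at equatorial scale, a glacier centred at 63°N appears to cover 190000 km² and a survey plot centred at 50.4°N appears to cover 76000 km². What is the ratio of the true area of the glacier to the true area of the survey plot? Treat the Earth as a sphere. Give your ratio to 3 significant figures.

1.78

Plate carrée has h = 1 and k = sec φ, giving areal scale sec φ; true area = (apparent area) · cos φ.
True area of glacier: 190000 × cos(63°) = 190000 × 0.4540 = 86260 km².
True area of survey plot: 76000 × cos(50.4°) = 76000 × 0.6374 = 48440 km².
Ratio = 86260 / 48440 ≈ 1.78.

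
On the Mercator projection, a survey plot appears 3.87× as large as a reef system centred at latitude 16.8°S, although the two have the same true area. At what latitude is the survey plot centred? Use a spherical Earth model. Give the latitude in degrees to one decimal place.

60.9°

On Mercator, (apparent₁)/(apparent₂) = sec²φ₁ / sec²φ₂ when true areas are equal.
cos²φ₂ / cos²φ₁ = 3.87  ⇒  cos φ₁ = cos 16.8° / √3.87 = 0.9573/1.967 = 0.4866.
φ₁ = arccos(0.4866) ≈ 60.9°.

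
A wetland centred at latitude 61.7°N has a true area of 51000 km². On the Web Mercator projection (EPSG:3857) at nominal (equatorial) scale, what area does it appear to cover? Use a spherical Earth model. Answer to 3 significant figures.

227000 km²

For Mercator, h = k = sec φ (a conformal cylindrical projection has a single point scale, 1/cos φ).
Areal scale = k² = sec²φ = 1/cos²(61.7°) = 1/0.4741² = 4.449.
Apparent area = 51000 × 4.449 ≈ 227000 km².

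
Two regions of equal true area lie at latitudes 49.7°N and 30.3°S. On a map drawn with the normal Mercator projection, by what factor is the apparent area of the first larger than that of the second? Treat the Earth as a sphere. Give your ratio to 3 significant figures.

1.78

Mercator is conformal with k = sec φ, so areal scale = k² = sec²φ.
At 49.7°: sec²(49.7°) = 1/0.6468² = 2.390.
At 30.3°: sec²(30.3°) = 1/0.8634² = 1.341.
Ratio = 2.390/1.341 = cos²(30.3°)/cos²(49.7°) ≈ 1.78.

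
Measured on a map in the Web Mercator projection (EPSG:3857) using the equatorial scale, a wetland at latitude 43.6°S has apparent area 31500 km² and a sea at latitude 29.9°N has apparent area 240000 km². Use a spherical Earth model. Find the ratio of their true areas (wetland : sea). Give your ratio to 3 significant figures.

0.0916

Since Mercator area scale is 1/cos²φ, the true area equals the apparent area multiplied by cos²φ.
True area of wetland: 31500 × cos²(43.6°) = 31500 × 0.5244 = 16520 km².
True area of sea: 240000 × cos²(29.9°) = 240000 × 0.7515 = 180400 km².
Ratio = 16520 / 180400 ≈ 0.0916.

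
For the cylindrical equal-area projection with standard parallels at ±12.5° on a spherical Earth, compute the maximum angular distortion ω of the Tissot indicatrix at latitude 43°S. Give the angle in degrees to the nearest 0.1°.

For cylindrical equal-area with standard parallel φ₀, h = cos φ / cos φ₀ and k = cos φ₀ / cos φ, so h·k = 1.
At 43°: h = 0.7491, k = 1.335; principal scales a = 1.335, b = 0.7491.
sin(ω/2) = (a − b)/(a + b) = 0.5858/2.084 = 0.2811, so ω = 2 arcsin(0.2811) ≈ 32.7°.

32.7°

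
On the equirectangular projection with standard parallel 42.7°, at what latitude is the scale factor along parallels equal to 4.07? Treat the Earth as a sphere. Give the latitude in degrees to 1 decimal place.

In the equirectangular projection with standard parallel φ₀ = 42.7° (x = Rλ cos φ₀, y = Rφ), meridians are true-scale (h = 1) and the parallel scale is k = cos φ₀ / cos φ.
k = cos φ₀ / cos φ = 4.07  ⇒  cos φ = cos 42.7° / 4.07 = 0.1806.
φ = arccos(0.1806) ≈ 79.6°.

79.6°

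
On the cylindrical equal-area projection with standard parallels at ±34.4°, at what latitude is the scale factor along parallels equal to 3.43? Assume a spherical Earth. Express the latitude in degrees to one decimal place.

A cylindrical equal-area projection with standard parallel φ₀ has meridian scale h = cos φ / cos φ₀ and parallel scale k = cos φ₀ / cos φ (so areas are preserved, h·k = 1).
k = cos φ₀ / cos φ = 3.43  ⇒  cos φ = cos 34.4° / 3.43 = 0.2406.
φ = arccos(0.2406) ≈ 76.1°.

76.1°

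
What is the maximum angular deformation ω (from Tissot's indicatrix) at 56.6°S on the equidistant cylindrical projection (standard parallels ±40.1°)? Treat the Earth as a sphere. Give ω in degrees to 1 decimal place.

With standard parallel φ₀ = 40.1°, the equirectangular projection gives x = Rλ cos φ₀, y = Rφ, so h = 1 and k = cos 40.1° / cos φ.
At 56.6°: h = 1.000, k = 1.390; principal scales a = 1.390, b = 1.000.
sin(ω/2) = (a − b)/(a + b) = 0.3896/2.390 = 0.1630, so ω = 2 arcsin(0.1630) ≈ 18.8°.

18.8°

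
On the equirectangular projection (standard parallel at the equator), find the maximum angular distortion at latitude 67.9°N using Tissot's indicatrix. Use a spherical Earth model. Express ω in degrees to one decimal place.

In the plate carrée (x = Rλ, y = Rφ), meridians are true-scale (h = 1) and parallels are stretched by k = sec φ.
At 67.9°: h = 1.000, k = 2.658; principal scales a = 2.658, b = 1.000.
sin(ω/2) = (a − b)/(a + b) = 1.658/3.658 = 0.4533, so ω = 2 arcsin(0.4533) ≈ 53.9°.

53.9°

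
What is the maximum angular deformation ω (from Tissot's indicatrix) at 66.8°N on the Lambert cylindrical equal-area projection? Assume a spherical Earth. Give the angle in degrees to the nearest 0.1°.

The Lambert cylindrical equal-area projection is the cylindrical equal-area projection with its standard parallel at the equator (φ₀ = 0). A cylindrical equal-area projection with standard parallel φ₀ has meridian scale h = cos φ / cos φ₀ and parallel scale k = cos φ₀ / cos φ (so areas are preserved, h·k = 1).
At 66.8°: h = 0.3939, k = 2.538; principal scales a = 2.538, b = 0.3939.
sin(ω/2) = (a − b)/(a + b) = 2.145/2.932 = 0.7313, so ω = 2 arcsin(0.7313) ≈ 94.0°.

94.0°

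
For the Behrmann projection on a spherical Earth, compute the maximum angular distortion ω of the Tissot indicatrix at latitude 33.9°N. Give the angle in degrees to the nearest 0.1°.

4.9°

Behrmann is a cylindrical equal-area projection with standard parallels at ±30°. For cylindrical equal-area with standard parallel φ₀, h = cos φ / cos φ₀ and k = cos φ₀ / cos φ, so h·k = 1.
At 33.9°: h = 0.9584, k = 1.043; principal scales a = 1.043, b = 0.9584.
sin(ω/2) = (a − b)/(a + b) = 0.08497/2.002 = 0.04245, so ω = 2 arcsin(0.04245) ≈ 4.9°.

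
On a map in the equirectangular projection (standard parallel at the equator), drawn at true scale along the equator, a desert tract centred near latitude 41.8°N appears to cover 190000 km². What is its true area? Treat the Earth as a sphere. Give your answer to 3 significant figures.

In the plate carrée (x = Rλ, y = Rφ), meridians are true-scale (h = 1) and parallels are stretched by k = sec φ.
Areal scale = h·k = 1 × sec φ; at 41.8°, h = 1.000, k = 1.341, so h·k = 1.341.
True area = apparent / (areal scale) = 190000 / 1.341 ≈ 142000 km².

142000 km²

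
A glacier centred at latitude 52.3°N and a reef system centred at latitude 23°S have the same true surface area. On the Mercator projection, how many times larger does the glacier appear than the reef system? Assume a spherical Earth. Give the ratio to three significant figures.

2.27

Mercator is conformal with k = sec φ, so areal scale = k² = sec²φ.
At 52.3°: sec²(52.3°) = 1/0.6115² = 2.674.
At 23°: sec²(23°) = 1/0.9205² = 1.180.
Ratio = 2.674/1.180 = cos²(23°)/cos²(52.3°) ≈ 2.27.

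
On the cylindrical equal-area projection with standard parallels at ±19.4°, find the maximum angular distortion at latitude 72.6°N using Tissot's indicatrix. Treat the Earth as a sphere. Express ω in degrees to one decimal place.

For cylindrical equal-area with standard parallel φ₀, h = cos φ / cos φ₀ and k = cos φ₀ / cos φ, so h·k = 1.
At 72.6°: h = 0.3170, k = 3.154; principal scales a = 3.154, b = 0.3170.
sin(ω/2) = (a − b)/(a + b) = 2.837/3.471 = 0.8173, so ω = 2 arcsin(0.8173) ≈ 109.6°.

109.6°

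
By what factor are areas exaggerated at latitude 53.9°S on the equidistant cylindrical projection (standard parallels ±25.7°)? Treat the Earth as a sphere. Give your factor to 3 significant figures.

1.53

With standard parallel φ₀ = 25.7°, the equirectangular projection gives x = Rλ cos φ₀, y = Rφ, so h = 1 and k = cos 25.7° / cos φ.
Areal scale = h·k = 1 × cos φ₀ / cos φ; at 53.9°, h = 1.000, k = 1.529, so h·k = 1.529.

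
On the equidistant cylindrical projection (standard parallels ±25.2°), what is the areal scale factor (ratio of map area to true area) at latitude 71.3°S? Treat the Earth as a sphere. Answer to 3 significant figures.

2.82

The equidistant cylindrical projection with φ₀ = 25.2° has h = 1 (meridians true) and k = cos φ₀ / cos φ along parallels.
Areal scale = h·k = 1 × cos φ₀ / cos φ; at 71.3°, h = 1.000, k = 2.822, so h·k = 2.822.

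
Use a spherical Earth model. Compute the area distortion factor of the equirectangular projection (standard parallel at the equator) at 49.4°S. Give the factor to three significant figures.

1.54

Plate carrée maps x = Rλ, y = Rφ. The meridian scale is h = 1 and the parallel scale is k = 1/cos φ = sec φ.
Areal scale = h·k = 1 × sec φ; at 49.4°, h = 1.000, k = 1.537, so h·k = 1.537.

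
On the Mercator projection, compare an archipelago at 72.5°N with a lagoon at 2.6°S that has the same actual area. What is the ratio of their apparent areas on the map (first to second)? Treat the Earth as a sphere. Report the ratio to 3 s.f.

Mercator areal scale is sec²φ.
At 72.5°: sec²(72.5°) = 1/0.3007² = 11.06.
At 2.6°: sec²(2.6°) = 1/0.9990² = 1.002.
Ratio = 11.06/1.002 = cos²(2.6°)/cos²(72.5°) ≈ 11.0.

11.0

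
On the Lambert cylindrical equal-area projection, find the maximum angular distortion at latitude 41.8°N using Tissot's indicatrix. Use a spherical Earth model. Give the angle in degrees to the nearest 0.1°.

33.2°

The Lambert cylindrical equal-area projection is the cylindrical equal-area projection with its standard parallel at the equator (φ₀ = 0). A cylindrical equal-area projection with standard parallel φ₀ has meridian scale h = cos φ / cos φ₀ and parallel scale k = cos φ₀ / cos φ (so areas are preserved, h·k = 1).
At 41.8°: h = 0.7455, k = 1.341; principal scales a = 1.341, b = 0.7455.
sin(ω/2) = (a − b)/(a + b) = 0.5959/2.087 = 0.2856, so ω = 2 arcsin(0.2856) ≈ 33.2°.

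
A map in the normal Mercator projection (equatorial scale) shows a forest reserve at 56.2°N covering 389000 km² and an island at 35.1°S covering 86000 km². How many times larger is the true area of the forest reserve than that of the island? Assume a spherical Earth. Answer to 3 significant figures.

On Mercator the areal scale is sec²φ, so true area = apparent × cos²φ.
True area of forest reserve: 389000 × cos²(56.2°) = 389000 × 0.3095 = 120400 km².
True area of island: 86000 × cos²(35.1°) = 86000 × 0.6694 = 57570 km².
Ratio = 120400 / 57570 ≈ 2.09.

2.09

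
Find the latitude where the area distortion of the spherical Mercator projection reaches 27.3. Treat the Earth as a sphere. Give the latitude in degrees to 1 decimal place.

79.0°

Mercator areal scale is sec²φ.
sec²φ = 27.3  ⇒  cos²φ = 0.03663  ⇒  cos φ = 0.1914.
φ = arccos(0.1914) ≈ 79.0°.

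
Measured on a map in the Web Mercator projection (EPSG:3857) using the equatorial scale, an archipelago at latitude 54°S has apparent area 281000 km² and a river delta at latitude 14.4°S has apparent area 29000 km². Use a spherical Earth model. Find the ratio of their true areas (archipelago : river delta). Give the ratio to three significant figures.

3.57

Mercator's areal exaggeration is sec²φ; hence true area = (apparent area) · cos²φ.
True area of archipelago: 281000 × cos²(54°) = 281000 × 0.3455 = 97080 km².
True area of river delta: 29000 × cos²(14.4°) = 29000 × 0.9382 = 27210 km².
Ratio = 97080 / 27210 ≈ 3.57.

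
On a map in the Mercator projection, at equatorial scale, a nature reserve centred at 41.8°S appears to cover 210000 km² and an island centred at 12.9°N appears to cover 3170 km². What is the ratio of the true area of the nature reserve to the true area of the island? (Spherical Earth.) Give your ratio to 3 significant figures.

On Mercator the areal scale is sec²φ, so true area = apparent × cos²φ.
True area of nature reserve: 210000 × cos²(41.8°) = 210000 × 0.5557 = 116700 km².
True area of island: 3170 × cos²(12.9°) = 3170 × 0.9502 = 3012 km².
Ratio = 116700 / 3012 ≈ 38.7.

38.7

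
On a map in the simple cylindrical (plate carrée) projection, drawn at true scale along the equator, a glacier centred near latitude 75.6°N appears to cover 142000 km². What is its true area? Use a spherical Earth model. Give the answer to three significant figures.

Plate carrée maps x = Rλ, y = Rφ. The meridian scale is h = 1 and the parallel scale is k = 1/cos φ = sec φ.
Areal scale = h·k = 1 × sec φ; at 75.6°, h = 1.000, k = 4.021, so h·k = 4.021.
True area = apparent / (areal scale) = 142000 / 4.021 ≈ 35300 km².

35300 km²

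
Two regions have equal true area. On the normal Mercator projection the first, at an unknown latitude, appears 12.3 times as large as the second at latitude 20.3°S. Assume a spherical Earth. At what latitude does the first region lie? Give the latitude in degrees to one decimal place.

74.5°

For equal true areas on Mercator, apparent areas scale as sec²φ, so the ratio is cos²φ₂ / cos²φ₁.
cos²φ₂ / cos²φ₁ = 12.3  ⇒  cos φ₁ = cos 20.3° / √12.3 = 0.9379/3.507 = 0.2674.
φ₁ = arccos(0.2674) ≈ 74.5°.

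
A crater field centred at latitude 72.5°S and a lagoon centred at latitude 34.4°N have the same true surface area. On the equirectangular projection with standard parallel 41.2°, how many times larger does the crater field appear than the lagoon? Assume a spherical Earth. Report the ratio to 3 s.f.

The equidistant cylindrical projection with φ₀ = 41.2° has h = 1 (meridians true) and k = cos φ₀ / cos φ along parallels.
Areal scale at 72.5°: h·k = 1.000 × 2.502 = 2.502.
Areal scale at 34.4°: h·k = 1.000 × 0.9119 = 0.9119.
Ratio = 2.502/0.9119 ≈ 2.74.

2.74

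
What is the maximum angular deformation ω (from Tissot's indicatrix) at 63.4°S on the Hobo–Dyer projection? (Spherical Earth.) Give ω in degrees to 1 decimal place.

The Hobo–Dyer projection is cylindrical equal-area with φ₀ = 37.5°. For cylindrical equal-area with standard parallel φ₀, h = cos φ / cos φ₀ and k = cos φ₀ / cos φ, so h·k = 1.
At 63.4°: h = 0.5644, k = 1.772; principal scales a = 1.772, b = 0.5644.
sin(ω/2) = (a − b)/(a + b) = 1.207/2.336 = 0.5168, so ω = 2 arcsin(0.5168) ≈ 62.2°.

62.2°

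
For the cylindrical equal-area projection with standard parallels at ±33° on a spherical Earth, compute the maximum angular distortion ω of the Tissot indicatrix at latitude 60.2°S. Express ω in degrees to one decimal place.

57.4°

A cylindrical equal-area projection with standard parallel φ₀ has meridian scale h = cos φ / cos φ₀ and parallel scale k = cos φ₀ / cos φ (so areas are preserved, h·k = 1).
At 60.2°: h = 0.5926, k = 1.688; principal scales a = 1.688, b = 0.5926.
sin(ω/2) = (a − b)/(a + b) = 1.095/2.280 = 0.4802, so ω = 2 arcsin(0.4802) ≈ 57.4°.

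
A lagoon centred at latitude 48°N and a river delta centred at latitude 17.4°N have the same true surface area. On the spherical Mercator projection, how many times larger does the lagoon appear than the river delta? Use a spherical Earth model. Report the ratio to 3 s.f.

2.03

On Mercator, area is exaggerated by sec²φ = 1/cos²φ.
At 48°: sec²(48°) = 1/0.6691² = 2.233.
At 17.4°: sec²(17.4°) = 1/0.9542² = 1.098.
Ratio = 2.233/1.098 = cos²(17.4°)/cos²(48°) ≈ 2.03.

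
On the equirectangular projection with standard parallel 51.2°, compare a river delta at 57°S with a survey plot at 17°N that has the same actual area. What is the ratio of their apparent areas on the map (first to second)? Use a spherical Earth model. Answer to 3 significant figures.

1.76

The equidistant cylindrical projection with φ₀ = 51.2° has h = 1 (meridians true) and k = cos φ₀ / cos φ along parallels.
Areal scale at 57°: h·k = 1.000 × 1.150 = 1.150.
Areal scale at 17°: h·k = 1.000 × 0.6552 = 0.6552.
Ratio = 1.150/0.6552 ≈ 1.76.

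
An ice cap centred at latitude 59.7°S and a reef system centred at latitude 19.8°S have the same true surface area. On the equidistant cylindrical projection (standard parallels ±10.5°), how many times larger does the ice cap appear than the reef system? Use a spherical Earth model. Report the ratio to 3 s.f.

1.86

The equidistant cylindrical projection with φ₀ = 10.5° has h = 1 (meridians true) and k = cos φ₀ / cos φ along parallels.
Areal scale at 59.7°: h·k = 1.000 × 1.949 = 1.949.
Areal scale at 19.8°: h·k = 1.000 × 1.045 = 1.045.
Ratio = 1.949/1.045 ≈ 1.86.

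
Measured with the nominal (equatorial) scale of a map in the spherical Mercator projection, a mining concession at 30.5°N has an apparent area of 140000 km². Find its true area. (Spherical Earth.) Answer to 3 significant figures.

104000 km²

For Mercator, h = k = sec φ (a conformal cylindrical projection has a single point scale, 1/cos φ).
Areal scale = k² = sec²φ = 1/cos²(30.5°) = 1/0.8616² = 1.347.
True area = apparent / (areal scale) = 140000 / 1.347 ≈ 104000 km².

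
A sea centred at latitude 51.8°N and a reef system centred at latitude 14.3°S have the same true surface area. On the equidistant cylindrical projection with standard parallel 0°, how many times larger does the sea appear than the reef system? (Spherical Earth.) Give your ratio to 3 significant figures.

Plate carrée maps x = Rλ, y = Rφ. The meridian scale is h = 1 and the parallel scale is k = 1/cos φ = sec φ.
Areal scale at 51.8°: h·k = 1.000 × 1.617 = 1.617.
Areal scale at 14.3°: h·k = 1.000 × 1.032 = 1.032.
Ratio = 1.617/1.032 ≈ 1.57.

1.57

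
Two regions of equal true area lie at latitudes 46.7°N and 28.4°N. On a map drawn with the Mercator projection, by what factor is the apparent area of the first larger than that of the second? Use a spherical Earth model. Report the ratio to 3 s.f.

1.65

Mercator is conformal with k = sec φ, so areal scale = k² = sec²φ.
At 46.7°: sec²(46.7°) = 1/0.6858² = 2.126.
At 28.4°: sec²(28.4°) = 1/0.8796² = 1.292.
Ratio = 2.126/1.292 = cos²(28.4°)/cos²(46.7°) ≈ 1.65.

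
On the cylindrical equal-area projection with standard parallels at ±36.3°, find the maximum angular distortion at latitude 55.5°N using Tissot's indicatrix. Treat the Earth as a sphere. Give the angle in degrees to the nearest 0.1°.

39.6°

For cylindrical equal-area with standard parallel φ₀, h = cos φ / cos φ₀ and k = cos φ₀ / cos φ, so h·k = 1.
At 55.5°: h = 0.7028, k = 1.423; principal scales a = 1.423, b = 0.7028.
sin(ω/2) = (a − b)/(a + b) = 0.7201/2.126 = 0.3388, so ω = 2 arcsin(0.3388) ≈ 39.6°.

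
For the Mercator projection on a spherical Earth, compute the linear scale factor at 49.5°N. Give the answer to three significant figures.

Mercator is conformal, so the point scale is isotropic: h = k = sec φ = 1/cos φ.
k = 1/cos 49.5° = 1/0.6494 = 1.540.

1.54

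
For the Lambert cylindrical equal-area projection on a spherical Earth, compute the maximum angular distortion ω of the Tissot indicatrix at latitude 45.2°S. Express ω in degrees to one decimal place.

39.3°

The Lambert cylindrical equal-area projection is the cylindrical equal-area projection with its standard parallel at the equator (φ₀ = 0). A cylindrical equal-area projection with standard parallel φ₀ has meridian scale h = cos φ / cos φ₀ and parallel scale k = cos φ₀ / cos φ (so areas are preserved, h·k = 1).
At 45.2°: h = 0.7046, k = 1.419; principal scales a = 1.419, b = 0.7046.
sin(ω/2) = (a − b)/(a + b) = 0.7145/2.124 = 0.3364, so ω = 2 arcsin(0.3364) ≈ 39.3°.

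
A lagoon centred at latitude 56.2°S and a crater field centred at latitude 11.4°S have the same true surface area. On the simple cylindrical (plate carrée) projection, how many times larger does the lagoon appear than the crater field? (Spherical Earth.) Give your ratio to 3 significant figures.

1.76

Plate carrée maps x = Rλ, y = Rφ. The meridian scale is h = 1 and the parallel scale is k = 1/cos φ = sec φ.
Areal scale at 56.2°: h·k = 1.000 × 1.798 = 1.798.
Areal scale at 11.4°: h·k = 1.000 × 1.020 = 1.020.
Ratio = 1.798/1.020 ≈ 1.76.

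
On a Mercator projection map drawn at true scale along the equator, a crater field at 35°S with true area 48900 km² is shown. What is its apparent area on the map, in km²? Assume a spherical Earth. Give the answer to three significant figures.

The Mercator projection is conformal; its linear scale factor is the same in every direction and equals sec φ = 1/cos φ.
Areal scale = k² = sec²φ = 1/cos²(35°) = 1/0.8192² = 1.490.
Apparent area = 48900 × 1.490 ≈ 72900 km².

72900 km²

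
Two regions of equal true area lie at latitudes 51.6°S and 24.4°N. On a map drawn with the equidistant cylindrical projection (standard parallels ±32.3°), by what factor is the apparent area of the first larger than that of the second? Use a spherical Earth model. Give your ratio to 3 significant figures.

1.47

With standard parallel φ₀ = 32.3°, the equirectangular projection gives x = Rλ cos φ₀, y = Rφ, so h = 1 and k = cos 32.3° / cos φ.
Areal scale at 51.6°: h·k = 1.000 × 1.361 = 1.361.
Areal scale at 24.4°: h·k = 1.000 × 0.9282 = 0.9282.
Ratio = 1.361/0.9282 ≈ 1.47.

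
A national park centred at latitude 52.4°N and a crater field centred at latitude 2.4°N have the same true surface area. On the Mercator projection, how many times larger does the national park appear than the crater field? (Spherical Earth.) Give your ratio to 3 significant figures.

On Mercator, area is exaggerated by sec²φ = 1/cos²φ.
At 52.4°: sec²(52.4°) = 1/0.6101² = 2.686.
At 2.4°: sec²(2.4°) = 1/0.9991² = 1.002.
Ratio = 2.686/1.002 = cos²(2.4°)/cos²(52.4°) ≈ 2.68.

2.68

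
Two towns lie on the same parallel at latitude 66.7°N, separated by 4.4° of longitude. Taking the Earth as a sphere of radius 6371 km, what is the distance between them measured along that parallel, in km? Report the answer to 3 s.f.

194 km

Arc length along a parallel = R cos φ · Δλ (with Δλ in radians).
= 6371 × cos 66.7° × (4.4° × π/180) = 6371 × 0.3955 × 0.07679 ≈ 194 km.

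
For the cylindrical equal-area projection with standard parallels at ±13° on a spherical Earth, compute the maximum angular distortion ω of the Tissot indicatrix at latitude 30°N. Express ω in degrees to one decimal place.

Cylindrical equal-area (φ₀ = 13°): h = cos φ / cos 13° along meridians, k = cos 13° / cos φ along parallels; h·k = 1.
At 30°: h = 0.8888, k = 1.125; principal scales a = 1.125, b = 0.8888.
sin(ω/2) = (a − b)/(a + b) = 0.2363/2.014 = 0.1173, so ω = 2 arcsin(0.1173) ≈ 13.5°.

13.5°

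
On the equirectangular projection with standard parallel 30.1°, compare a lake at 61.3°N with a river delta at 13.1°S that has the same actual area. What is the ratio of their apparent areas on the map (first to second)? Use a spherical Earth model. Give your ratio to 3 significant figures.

In the equirectangular projection with standard parallel φ₀ = 30.1° (x = Rλ cos φ₀, y = Rφ), meridians are true-scale (h = 1) and the parallel scale is k = cos φ₀ / cos φ.
Areal scale at 61.3°: h·k = 1.000 × 1.802 = 1.802.
Areal scale at 13.1°: h·k = 1.000 × 0.8883 = 0.8883.
Ratio = 1.802/0.8883 ≈ 2.03.

2.03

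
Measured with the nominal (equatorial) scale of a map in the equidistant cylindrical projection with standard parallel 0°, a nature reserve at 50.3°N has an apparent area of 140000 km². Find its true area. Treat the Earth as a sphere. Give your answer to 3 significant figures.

89400 km²

For the equirectangular projection with φ₀ = 0 (plate carrée), h = 1 along meridians and k = sec φ along parallels.
Areal scale = h·k = 1 × sec φ; at 50.3°, h = 1.000, k = 1.566, so h·k = 1.566.
True area = apparent / (areal scale) = 140000 / 1.566 ≈ 89400 km².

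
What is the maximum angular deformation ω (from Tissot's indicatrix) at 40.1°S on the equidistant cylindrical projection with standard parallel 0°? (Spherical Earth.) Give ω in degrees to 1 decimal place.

Plate carrée maps x = Rλ, y = Rφ. The meridian scale is h = 1 and the parallel scale is k = 1/cos φ = sec φ.
At 40.1°: h = 1.000, k = 1.307; principal scales a = 1.307, b = 1.000.
sin(ω/2) = (a − b)/(a + b) = 0.3073/2.307 = 0.1332, so ω = 2 arcsin(0.1332) ≈ 15.3°.

15.3°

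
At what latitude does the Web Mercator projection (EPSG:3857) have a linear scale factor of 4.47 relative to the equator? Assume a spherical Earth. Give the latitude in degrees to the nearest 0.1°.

77.1°

Mercator scale is k = sec φ = 1/cos φ.
1/cos φ = 4.47  ⇒  cos φ = 0.2237  ⇒  φ = arccos(0.2237) ≈ 77.1°.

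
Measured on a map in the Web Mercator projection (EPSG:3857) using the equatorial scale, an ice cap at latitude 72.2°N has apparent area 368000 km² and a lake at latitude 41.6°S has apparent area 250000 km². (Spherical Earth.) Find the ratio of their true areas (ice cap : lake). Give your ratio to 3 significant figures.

0.246

On Mercator the areal scale is sec²φ, so true area = apparent × cos²φ.
True area of ice cap: 368000 × cos²(72.2°) = 368000 × 0.09345 = 34390 km².
True area of lake: 250000 × cos²(41.6°) = 250000 × 0.5592 = 139800 km².
Ratio = 34390 / 139800 ≈ 0.246.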